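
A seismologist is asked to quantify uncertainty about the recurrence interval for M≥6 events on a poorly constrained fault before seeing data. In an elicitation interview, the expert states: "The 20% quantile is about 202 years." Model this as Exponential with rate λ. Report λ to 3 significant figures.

P(T < 202.0) = 1 − e^(−λ·202.0) = 0.2, so λ = −ln(1−0.2)/202.0 = −ln(0.8)/202.0 = 0.0011.

λ ≈ 0.0011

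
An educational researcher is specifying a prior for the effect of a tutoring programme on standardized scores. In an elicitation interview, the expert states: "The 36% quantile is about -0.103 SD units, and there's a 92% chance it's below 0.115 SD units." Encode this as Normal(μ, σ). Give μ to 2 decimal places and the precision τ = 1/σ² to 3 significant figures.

For Normal(μ,σ), the p-quantile is μ + z_p·σ. Here z_{0.36} = -0.3585, z_{0.92} = 1.405.
So -0.103 = μ − 0.3585σ and 0.115 = μ + 1.405σ.
Subtracting: σ = (0.115 − -0.103)/(1.405 − (-0.3585)) = 0.12.
Then μ = -0.103 − (-0.3585)·0.12 = -0.06.
Precision τ = 1/σ² = 1/0.1236² = 65.4.

μ = -0.06, τ = 65.4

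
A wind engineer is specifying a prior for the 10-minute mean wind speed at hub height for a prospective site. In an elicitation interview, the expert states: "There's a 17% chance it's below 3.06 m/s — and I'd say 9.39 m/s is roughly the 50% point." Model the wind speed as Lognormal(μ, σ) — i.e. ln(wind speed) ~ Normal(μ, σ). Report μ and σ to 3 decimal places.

μ ≈ 2.240, σ ≈ 1.175

If T ~ Lognormal(μ,σ) then ln T ~ Normal(μ,σ), so the p-quantile of ln T is μ + z_p·σ.
ln(3.06) = 1.118 and ln(9.39) = 2.24; z_{0.17} = -0.9542, z_{0.5} = 0.
σ = (2.24 − 1.118)/(0 − (-0.9542)) = 1.175.
μ = 1.118 − (-0.9542)·1.175 = 2.240.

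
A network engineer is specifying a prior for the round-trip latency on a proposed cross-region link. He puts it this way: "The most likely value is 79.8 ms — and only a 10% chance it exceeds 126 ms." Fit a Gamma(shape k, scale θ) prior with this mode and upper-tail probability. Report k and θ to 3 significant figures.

k ≈ 9.99, θ ≈ 8.88

Gamma(k,θ) with k>1 has mode (k−1)θ, so θ = 79.8/(k−1).
Need P(X < 126) = 0.9 with θ tied to k this way. Start at k = 2, θ = 79.8: P(X<126) ≈ 0.468.
Too low — raise k to concentrate. Iterating converges to k ≈ 9.99.
Then θ = 79.8/(9.99−1) ≈ 8.88.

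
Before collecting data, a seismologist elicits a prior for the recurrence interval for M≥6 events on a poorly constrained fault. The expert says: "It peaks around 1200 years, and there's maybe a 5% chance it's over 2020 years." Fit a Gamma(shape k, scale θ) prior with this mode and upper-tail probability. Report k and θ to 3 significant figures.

k ≈ 11.3, θ ≈ 117

Gamma(k,θ) with k>1 has mode (k−1)θ, so θ = 1200/(k−1).
Need P(X < 2020) = 0.95 with θ tied to k this way. Start at k = 2, θ = 1200: P(X<2020) ≈ 0.502.
Too low — raise k to concentrate. Iterating converges to k ≈ 11.3.
Then θ = 1200/(11.3−1) ≈ 117.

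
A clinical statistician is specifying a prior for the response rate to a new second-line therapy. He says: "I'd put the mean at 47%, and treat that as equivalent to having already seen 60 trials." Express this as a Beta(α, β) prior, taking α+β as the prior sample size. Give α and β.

Under the effective-sample-size interpretation, Beta(α, β) has prior mean α/(α+β) and prior sample size α+β.
So α+β = 60 and α/(α+β) = 0.47, giving α = 0.47·60 = 28.2 and β = 60 − 28.2 = 31.8.

α = 28.2, β = 31.8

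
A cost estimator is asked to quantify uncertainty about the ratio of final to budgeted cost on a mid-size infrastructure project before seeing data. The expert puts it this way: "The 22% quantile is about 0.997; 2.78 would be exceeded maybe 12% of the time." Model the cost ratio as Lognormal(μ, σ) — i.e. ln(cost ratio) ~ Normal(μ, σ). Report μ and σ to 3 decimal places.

μ ≈ 0.404, σ ≈ 0.527

If T ~ Lognormal(μ,σ) then ln T ~ Normal(μ,σ), so the p-quantile of ln T is μ + z_p·σ.
ln(0.997) = -0.003005 and ln(2.78) = 1.022; z_{0.22} = -0.7722, z_{0.88} = 1.175.
σ = (1.022 − -0.003005)/(1.175 − (-0.7722)) = 0.527.
μ = -0.003005 − (-0.7722)·0.527 = 0.404.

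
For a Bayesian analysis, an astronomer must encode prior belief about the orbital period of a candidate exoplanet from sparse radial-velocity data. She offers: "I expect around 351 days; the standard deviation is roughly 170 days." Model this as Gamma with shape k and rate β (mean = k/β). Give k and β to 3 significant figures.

k ≈ 4.26, β ≈ 0.0121

For Gamma(k, rate β): mean = k/β, variance = k/β², so CV = 1/√k.
CV = SD/mean = 170/351 = 0.4843, hence k = 1/CV² = 4.26.
Then β = k/mean = 4.26/351 = 0.0121.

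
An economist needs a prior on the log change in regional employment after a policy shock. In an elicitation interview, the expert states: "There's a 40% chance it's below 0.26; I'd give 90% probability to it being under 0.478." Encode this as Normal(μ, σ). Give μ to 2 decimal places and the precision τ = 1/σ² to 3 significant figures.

μ = 0.30, τ = 49.6

The p-quantile of Normal(μ,σ) is μ + z_p·σ, with z_{0.4} = -0.2533 and z_{0.9} = 1.282.
Eliminate σ: μ = (z₂·x₁ − z₁·x₂)/(z₂ − z₁) = (1.282·0.26 − (-0.2533)·0.478)/1.535 = 0.30.
Then σ = (x₂ − x₁)/(z₂ − z₁) = (0.478 − 0.26)/1.535 = 0.14.
Precision τ = 1/σ² = 1/0.142² = 49.6.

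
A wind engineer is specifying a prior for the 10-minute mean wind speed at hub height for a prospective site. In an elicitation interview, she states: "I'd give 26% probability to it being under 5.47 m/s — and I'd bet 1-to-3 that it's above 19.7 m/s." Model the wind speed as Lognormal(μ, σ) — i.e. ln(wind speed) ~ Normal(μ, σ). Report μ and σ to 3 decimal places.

μ ≈ 2.325, σ ≈ 0.972

If T ~ Lognormal(μ,σ) then ln T ~ Normal(μ,σ), so the p-quantile of ln T is μ + z_p·σ.
ln(5.47) = 1.699 and ln(19.7) = 2.981; z_{0.26} = -0.6433, z_{0.75} = 0.6745.
σ = (2.981 − 1.699)/(0.6745 − (-0.6433)) = 0.972.
μ = 1.699 − (-0.6433)·0.972 = 2.325.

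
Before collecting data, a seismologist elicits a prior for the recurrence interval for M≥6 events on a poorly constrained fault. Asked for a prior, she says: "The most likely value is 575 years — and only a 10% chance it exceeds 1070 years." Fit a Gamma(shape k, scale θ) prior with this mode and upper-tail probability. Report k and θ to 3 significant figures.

k ≈ 5.95, θ ≈ 116

Gamma(k,θ) with k>1 has mode (k−1)θ, so θ = 575/(k−1).
Need P(X < 1070) = 0.9 with θ tied to k this way. Start at k = 2, θ = 575: P(X<1070) ≈ 0.555.
Too low — raise k to concentrate. Iterating converges to k ≈ 5.95.
Then θ = 575/(5.95−1) ≈ 116.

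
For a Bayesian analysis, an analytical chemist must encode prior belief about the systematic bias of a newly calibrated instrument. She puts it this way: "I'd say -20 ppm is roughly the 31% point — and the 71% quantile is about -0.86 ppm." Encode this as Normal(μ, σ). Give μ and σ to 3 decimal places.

The p-quantile of Normal(μ,σ) is μ + z_p·σ, with z_{0.31} = -0.4959 and z_{0.71} = 0.5534.
Eliminate σ: μ = (z₂·x₁ − z₁·x₂)/(z₂ − z₁) = (0.5534·-20 − (-0.4959)·-0.86)/1.049 = -10.955.
Then σ = (x₂ − x₁)/(z₂ − z₁) = (-0.86 − -20)/1.049 = 18.242.

μ = -10.955, σ = 18.242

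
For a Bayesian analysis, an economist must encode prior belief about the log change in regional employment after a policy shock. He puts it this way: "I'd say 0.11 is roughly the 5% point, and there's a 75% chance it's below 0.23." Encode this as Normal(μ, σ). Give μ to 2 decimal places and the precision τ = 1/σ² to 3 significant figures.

μ = 0.20, τ = 374

For Normal(μ,σ), the p-quantile is μ + z_p·σ. Here z_{0.05} = -1.645, z_{0.75} = 0.6745.
So 0.11 = μ − 1.645σ and 0.23 = μ + 0.6745σ.
Subtracting: σ = (0.23 − 0.11)/(0.6745 − (-1.645)) = 0.05.
Then μ = 0.11 − (-1.645)·0.05 = 0.20.
Precision τ = 1/σ² = 1/0.05174² = 374.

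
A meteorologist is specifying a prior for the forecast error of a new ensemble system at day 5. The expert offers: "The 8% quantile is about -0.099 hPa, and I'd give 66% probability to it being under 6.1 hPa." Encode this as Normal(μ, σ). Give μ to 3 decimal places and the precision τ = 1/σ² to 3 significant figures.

μ = 4.693, τ = 0.086

The p-quantile of Normal(μ,σ) is μ + z_p·σ, with z_{0.08} = -1.405 and z_{0.66} = 0.4125.
Eliminate σ: μ = (z₂·x₁ − z₁·x₂)/(z₂ − z₁) = (0.4125·-0.099 − (-1.405)·6.1)/1.818 = 4.693.
Then σ = (x₂ − x₁)/(z₂ − z₁) = (6.1 − -0.099)/1.818 = 3.411.
Precision τ = 1/σ² = 1/3.411² = 0.086.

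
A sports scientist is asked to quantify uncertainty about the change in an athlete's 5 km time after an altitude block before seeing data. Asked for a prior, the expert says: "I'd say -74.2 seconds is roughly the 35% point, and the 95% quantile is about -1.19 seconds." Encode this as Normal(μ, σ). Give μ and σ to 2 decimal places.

μ = -60.34, σ = 35.96

The p-quantile of Normal(μ,σ) is μ + z_p·σ, with z_{0.35} = -0.3853 and z_{0.95} = 1.645.
Eliminate σ: μ = (z₂·x₁ − z₁·x₂)/(z₂ − z₁) = (1.645·-74.2 − (-0.3853)·-1.19)/2.03 = -60.34.
Then σ = (x₂ − x₁)/(z₂ − z₁) = (-1.19 − -74.2)/2.03 = 35.96.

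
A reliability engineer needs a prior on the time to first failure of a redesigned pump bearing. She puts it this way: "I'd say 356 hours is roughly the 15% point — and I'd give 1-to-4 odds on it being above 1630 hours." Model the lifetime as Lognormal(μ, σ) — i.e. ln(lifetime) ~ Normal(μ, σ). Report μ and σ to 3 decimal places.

μ ≈ 6.715, σ ≈ 0.810

If T ~ Lognormal(μ,σ) then ln T ~ Normal(μ,σ), so the p-quantile of ln T is μ + z_p·σ.
ln(356) = 5.875 and ln(1630) = 7.396; z_{0.15} = -1.036, z_{0.8} = 0.8416.
σ = (7.396 − 5.875)/(0.8416 − (-1.036)) = 0.810.
μ = 5.875 − (-1.036)·0.810 = 6.715.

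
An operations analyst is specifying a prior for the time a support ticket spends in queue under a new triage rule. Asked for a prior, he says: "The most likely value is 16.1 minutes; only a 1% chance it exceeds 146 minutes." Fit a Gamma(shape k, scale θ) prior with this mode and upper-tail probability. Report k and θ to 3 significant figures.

Gamma(k,θ) with k>1 has mode (k−1)θ, so θ = 16.1/(k−1).
Need P(X < 146) = 0.99 with θ tied to k this way. Start at k = 2, θ = 16.1: P(X<146) ≈ 0.999.
Too high — lower k to spread out. Iterating converges to k ≈ 1.66.
Then θ = 16.1/(1.66−1) ≈ 24.4.

k ≈ 1.66, θ ≈ 24.4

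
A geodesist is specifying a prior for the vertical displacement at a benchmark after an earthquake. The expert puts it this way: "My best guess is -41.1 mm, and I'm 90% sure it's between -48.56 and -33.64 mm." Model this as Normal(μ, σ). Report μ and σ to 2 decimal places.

A symmetric 90% interval runs μ ± z·σ with z = 1.645.
Half-width = 7.46, so σ = 7.46/1.645 = 4.54.
μ is the stated best guess, -41.10.

μ = -41.10, σ = 4.54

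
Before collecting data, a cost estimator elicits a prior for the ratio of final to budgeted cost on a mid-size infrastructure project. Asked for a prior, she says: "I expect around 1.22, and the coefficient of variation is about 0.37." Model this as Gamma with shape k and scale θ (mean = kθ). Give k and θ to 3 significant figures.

k ≈ 7.3, θ ≈ 0.167

For Gamma(k, scale θ): mean = kθ, variance = kθ², so CV = 1/√k.
CV = 0.37, hence k = 1/CV² = 7.3.
Then θ = mean/k = 1.22/7.3 = 0.167.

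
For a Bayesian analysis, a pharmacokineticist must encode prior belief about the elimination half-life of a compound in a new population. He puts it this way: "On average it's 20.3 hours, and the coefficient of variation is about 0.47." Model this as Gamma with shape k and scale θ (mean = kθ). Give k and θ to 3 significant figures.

k ≈ 4.53, θ ≈ 4.48

For Gamma(k, scale θ): mean = kθ, variance = kθ², so CV = 1/√k.
CV = 0.47, hence k = 1/CV² = 4.53.
Then θ = mean/k = 20.3/4.53 = 4.48.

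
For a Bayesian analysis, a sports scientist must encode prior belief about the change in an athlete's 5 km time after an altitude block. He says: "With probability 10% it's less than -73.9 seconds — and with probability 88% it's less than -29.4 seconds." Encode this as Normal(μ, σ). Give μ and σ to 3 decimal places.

μ = -50.685, σ = 18.115

For Normal(μ,σ), the p-quantile is μ + z_p·σ. Here z_{0.1} = -1.282, z_{0.88} = 1.175.
So -73.9 = μ − 1.282σ and -29.4 = μ + 1.175σ.
Subtracting: σ = (-29.4 − -73.9)/(1.175 − (-1.282)) = 18.115.
Then μ = -73.9 − (-1.282)·18.115 = -50.685.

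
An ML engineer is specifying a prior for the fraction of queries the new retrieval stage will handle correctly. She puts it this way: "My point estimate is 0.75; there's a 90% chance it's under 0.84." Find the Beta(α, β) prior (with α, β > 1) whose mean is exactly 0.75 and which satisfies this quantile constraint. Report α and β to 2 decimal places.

α ≈ 26.03, β ≈ 8.68

With mean 0.75 fixed, write α = 0.75s, β = 0.25s where s = α+β.
Need P(θ < 0.84) = 0.9 under Beta(0.75s, 0.25s). Normal approximation: (q−m)/√(m(1−m)/s) ≈ z_{0.9} = 1.28, so s ≈ 0.75·0.25·(1.28)²/(0.84−0.75)² = 38.0.
At s = 38.0: P(θ<0.84) ≈ 0.911. Adjusting to match 0.9 gives s ≈ 34.70.
So α = 0.75·34.70 ≈ 26.03, β = 0.25·34.70 ≈ 8.68.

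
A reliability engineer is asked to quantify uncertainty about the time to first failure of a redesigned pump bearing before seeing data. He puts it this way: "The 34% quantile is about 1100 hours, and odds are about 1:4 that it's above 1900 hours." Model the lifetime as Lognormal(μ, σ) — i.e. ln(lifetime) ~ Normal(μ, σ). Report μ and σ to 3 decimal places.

μ ≈ 7.183, σ ≈ 0.436

If T ~ Lognormal(μ,σ) then ln T ~ Normal(μ,σ), so the p-quantile of ln T is μ + z_p·σ.
ln(1100) = 7.003 and ln(1900) = 7.55; z_{0.34} = -0.4125, z_{0.8} = 0.8416.
σ = (7.55 − 7.003)/(0.8416 − (-0.4125)) = 0.436.
μ = 7.003 − (-0.4125)·0.436 = 7.183.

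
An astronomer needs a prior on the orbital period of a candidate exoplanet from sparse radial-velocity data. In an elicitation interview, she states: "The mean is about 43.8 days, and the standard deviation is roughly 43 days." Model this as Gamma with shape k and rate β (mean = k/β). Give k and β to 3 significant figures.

k ≈ 1.04, β ≈ 0.0237

For Gamma(k, rate β): mean = k/β, variance = k/β², so CV = 1/√k.
CV = SD/mean = 43/43.8 = 0.9817, hence k = 1/CV² = 1.04.
Then β = k/mean = 1.04/43.8 = 0.0237.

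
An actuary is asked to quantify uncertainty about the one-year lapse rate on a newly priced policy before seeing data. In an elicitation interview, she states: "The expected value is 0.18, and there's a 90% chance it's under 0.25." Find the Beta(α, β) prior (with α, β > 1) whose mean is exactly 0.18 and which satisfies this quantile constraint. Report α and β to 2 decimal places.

α ≈ 9.42, β ≈ 42.91

With mean 0.18 fixed, write α = 0.18s, β = 0.82s where s = α+β.
Need P(θ < 0.25) = 0.9 under Beta(0.18s, 0.82s). Normal approximation: (q−m)/√(m(1−m)/s) ≈ z_{0.9} = 1.28, so s ≈ 0.18·0.82·(1.28)²/(0.25−0.18)² = 49.5.
At s = 49.5: P(θ<0.25) ≈ 0.894. Adjusting to match 0.9 gives s ≈ 52.33.
So α = 0.18·52.33 ≈ 9.42, β = 0.82·52.33 ≈ 42.91.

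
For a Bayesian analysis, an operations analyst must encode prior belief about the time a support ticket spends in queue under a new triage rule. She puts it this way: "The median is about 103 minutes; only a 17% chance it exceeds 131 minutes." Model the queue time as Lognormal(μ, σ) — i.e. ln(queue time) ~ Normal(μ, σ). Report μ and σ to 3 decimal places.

If T ~ Lognormal(μ,σ) then ln T ~ Normal(μ,σ), so the p-quantile of ln T is μ + z_p·σ.
ln(103) = 4.635 and ln(131) = 4.875; z_{0.5} = 0, z_{0.83} = 0.9542.
σ = (4.875 − 4.635)/(0.9542 − (0)) = 0.252.
μ = 4.635 − (0)·0.252 = 4.635.

μ ≈ 4.635, σ ≈ 0.252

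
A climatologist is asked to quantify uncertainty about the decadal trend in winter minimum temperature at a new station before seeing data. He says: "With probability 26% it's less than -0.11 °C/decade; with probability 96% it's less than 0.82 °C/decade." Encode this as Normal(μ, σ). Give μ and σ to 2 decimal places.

μ = 0.14, σ = 0.39

For Normal(μ,σ), the p-quantile is μ + z_p·σ. Here z_{0.26} = -0.6433, z_{0.96} = 1.751.
So -0.11 = μ − 0.6433σ and 0.82 = μ + 1.751σ.
Subtracting: σ = (0.82 − -0.11)/(1.751 − (-0.6433)) = 0.39.
Then μ = -0.11 − (-0.6433)·0.39 = 0.14.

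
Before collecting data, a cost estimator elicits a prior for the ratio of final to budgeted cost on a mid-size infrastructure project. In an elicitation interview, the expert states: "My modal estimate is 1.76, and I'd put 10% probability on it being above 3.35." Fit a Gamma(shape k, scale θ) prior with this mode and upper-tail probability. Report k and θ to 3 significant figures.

Gamma(k,θ) with k>1 has mode (k−1)θ, so θ = 1.76/(k−1).
Need P(X < 3.35) = 0.9 with θ tied to k this way. Start at k = 2, θ = 1.76: P(X<3.35) ≈ 0.567.
Too low — raise k to concentrate. Iterating converges to k ≈ 5.62.
Then θ = 1.76/(5.62−1) ≈ 0.381.

k ≈ 5.62, θ ≈ 0.381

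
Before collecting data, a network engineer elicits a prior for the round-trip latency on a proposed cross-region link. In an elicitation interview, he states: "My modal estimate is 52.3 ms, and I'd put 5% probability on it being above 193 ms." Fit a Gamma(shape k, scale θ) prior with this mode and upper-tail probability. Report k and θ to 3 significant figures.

k ≈ 2.5, θ ≈ 34.9

Gamma(k,θ) with k>1 has mode (k−1)θ, so θ = 52.3/(k−1).
Need P(X < 193) = 0.95 with θ tied to k this way. Start at k = 2, θ = 52.3: P(X<193) ≈ 0.883.
Too low — raise k to concentrate. Iterating converges to k ≈ 2.5.
Then θ = 52.3/(2.5−1) ≈ 34.9.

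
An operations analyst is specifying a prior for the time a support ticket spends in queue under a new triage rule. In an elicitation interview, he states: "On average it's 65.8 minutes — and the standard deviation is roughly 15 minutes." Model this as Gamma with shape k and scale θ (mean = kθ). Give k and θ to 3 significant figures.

For Gamma(k, scale θ): mean = kθ, variance = kθ², so CV = 1/√k.
CV = SD/mean = 15/65.8 = 0.228, hence k = 1/CV² = 19.2.
Then θ = mean/k = 65.8/19.2 = 3.42.

k ≈ 19.2, θ ≈ 3.42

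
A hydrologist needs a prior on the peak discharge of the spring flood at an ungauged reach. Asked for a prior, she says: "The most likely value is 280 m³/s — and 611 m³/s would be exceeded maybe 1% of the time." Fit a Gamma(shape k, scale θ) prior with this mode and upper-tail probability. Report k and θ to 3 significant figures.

Gamma(k,θ) with k>1 has mode (k−1)θ, so θ = 280/(k−1).
Need P(X < 611) = 0.99 with θ tied to k this way. Start at k = 2, θ = 280: P(X<611) ≈ 0.641.
Too low — raise k to concentrate. Iterating converges to k ≈ 8.93.
Then θ = 280/(8.93−1) ≈ 35.3.

k ≈ 8.93, θ ≈ 35.3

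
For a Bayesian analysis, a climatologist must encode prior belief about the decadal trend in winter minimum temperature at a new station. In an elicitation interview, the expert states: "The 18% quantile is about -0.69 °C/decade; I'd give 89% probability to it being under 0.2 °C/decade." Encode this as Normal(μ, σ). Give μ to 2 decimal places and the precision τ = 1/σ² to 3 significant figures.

μ = -0.31, τ = 5.79

The p-quantile of Normal(μ,σ) is μ + z_p·σ, with z_{0.18} = -0.9154 and z_{0.89} = 1.227.
Eliminate σ: μ = (z₂·x₁ − z₁·x₂)/(z₂ − z₁) = (1.227·-0.69 − (-0.9154)·0.2)/2.142 = -0.31.
Then σ = (x₂ − x₁)/(z₂ − z₁) = (0.2 − -0.69)/2.142 = 0.42.
Precision τ = 1/σ² = 1/0.4155² = 5.79.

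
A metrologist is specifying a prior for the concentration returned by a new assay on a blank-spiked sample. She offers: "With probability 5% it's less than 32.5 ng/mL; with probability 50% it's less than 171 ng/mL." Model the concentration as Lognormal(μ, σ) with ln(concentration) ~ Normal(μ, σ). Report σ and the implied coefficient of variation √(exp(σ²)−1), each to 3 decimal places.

σ ≈ 1.009, CV ≈ 1.331

If T ~ Lognormal(μ,σ) then ln T ~ Normal(μ,σ), so the p-quantile of ln T is μ + z_p·σ.
ln(32.5) = 3.481 and ln(171) = 5.142; z_{0.05} = -1.645, z_{0.5} = 0.
σ = (5.142 − 3.481)/(0 − (-1.645)) = 1.009.
μ = 3.481 − (-1.645)·1.009 = 5.142.
CV = √(exp(σ²)−1) = √(exp(1.0190)−1) = 1.331.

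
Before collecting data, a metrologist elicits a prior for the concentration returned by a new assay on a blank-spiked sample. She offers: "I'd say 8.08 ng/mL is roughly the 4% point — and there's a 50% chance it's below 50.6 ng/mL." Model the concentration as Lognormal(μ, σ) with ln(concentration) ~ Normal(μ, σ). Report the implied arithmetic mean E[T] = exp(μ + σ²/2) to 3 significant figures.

If T ~ Lognormal(μ,σ) then ln T ~ Normal(μ,σ), so the p-quantile of ln T is μ + z_p·σ.
ln(8.08) = 2.089 and ln(50.6) = 3.924; z_{0.04} = -1.751, z_{0.5} = 0.
σ = (3.924 − 2.089)/(0 − (-1.751)) = 1.048.
μ = 2.089 − (-1.751)·1.048 = 3.924.
E[T] = exp(μ + σ²/2) = exp(3.924 + 0.5491) = 87.6 ng/mL.

E[T] ≈ 87.6 ng/mL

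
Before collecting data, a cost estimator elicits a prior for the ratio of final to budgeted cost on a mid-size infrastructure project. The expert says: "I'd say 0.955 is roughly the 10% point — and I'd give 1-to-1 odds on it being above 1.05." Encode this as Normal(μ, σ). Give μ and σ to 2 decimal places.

μ = 1.05, σ = 0.07

For Normal(μ,σ), the p-quantile is μ + z_p·σ. Here z_{0.1} = -1.282, z_{0.5} = 0.
So 0.955 = μ − 1.282σ and 1.05 = μ + 0σ.
Subtracting: σ = (1.05 − 0.955)/(0 − (-1.282)) = 0.07.
Then μ = 0.955 − (-1.282)·0.07 = 1.05.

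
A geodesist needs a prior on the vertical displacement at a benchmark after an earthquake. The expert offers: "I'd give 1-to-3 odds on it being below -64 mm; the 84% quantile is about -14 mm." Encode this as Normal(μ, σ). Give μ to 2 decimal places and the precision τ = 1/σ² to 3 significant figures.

For Normal(μ,σ), the p-quantile is μ + z_p·σ. Here z_{0.25} = -0.6745, z_{0.84} = 0.9945.
So -64 = μ − 0.6745σ and -14 = μ + 0.9945σ.
Subtracting: σ = (-14 − -64)/(0.9945 − (-0.6745)) = 29.96.
Then μ = -64 − (-0.6745)·29.96 = -43.79.
Precision τ = 1/σ² = 1/29.96² = 0.00111.

μ = -43.79, τ = 0.00111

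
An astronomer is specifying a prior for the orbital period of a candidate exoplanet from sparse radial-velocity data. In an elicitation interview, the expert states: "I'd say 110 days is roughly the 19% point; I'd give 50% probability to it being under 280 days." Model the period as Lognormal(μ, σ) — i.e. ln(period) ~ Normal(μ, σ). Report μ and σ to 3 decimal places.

μ ≈ 5.635, σ ≈ 1.064

If T ~ Lognormal(μ,σ) then ln T ~ Normal(μ,σ), so the p-quantile of ln T is μ + z_p·σ.
ln(110) = 4.7 and ln(280) = 5.635; z_{0.19} = -0.8779, z_{0.5} = 0.
σ = (5.635 − 4.7)/(0 − (-0.8779)) = 1.064.
μ = 4.7 − (-0.8779)·1.064 = 5.635.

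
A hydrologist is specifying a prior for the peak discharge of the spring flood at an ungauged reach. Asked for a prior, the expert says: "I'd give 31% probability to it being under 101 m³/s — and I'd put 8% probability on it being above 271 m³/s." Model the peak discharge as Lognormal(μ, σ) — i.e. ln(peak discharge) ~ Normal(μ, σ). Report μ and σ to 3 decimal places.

μ ≈ 4.873, σ ≈ 0.519

If T ~ Lognormal(μ,σ) then ln T ~ Normal(μ,σ), so the p-quantile of ln T is μ + z_p·σ.
ln(101) = 4.615 and ln(271) = 5.602; z_{0.31} = -0.4959, z_{0.92} = 1.405.
σ = (5.602 − 4.615)/(1.405 − (-0.4959)) = 0.519.
μ = 4.615 − (-0.4959)·0.519 = 4.873.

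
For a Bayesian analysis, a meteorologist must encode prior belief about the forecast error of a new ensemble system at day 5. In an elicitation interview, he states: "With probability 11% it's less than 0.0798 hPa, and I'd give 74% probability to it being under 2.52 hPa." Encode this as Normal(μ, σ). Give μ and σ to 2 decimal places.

μ = 1.68, σ = 1.31

The p-quantile of Normal(μ,σ) is μ + z_p·σ, with z_{0.11} = -1.227 and z_{0.74} = 0.6433.
Eliminate σ: μ = (z₂·x₁ − z₁·x₂)/(z₂ − z₁) = (0.6433·0.0798 − (-1.227)·2.52)/1.87 = 1.68.
Then σ = (x₂ − x₁)/(z₂ − z₁) = (2.52 − 0.0798)/1.87 = 1.31.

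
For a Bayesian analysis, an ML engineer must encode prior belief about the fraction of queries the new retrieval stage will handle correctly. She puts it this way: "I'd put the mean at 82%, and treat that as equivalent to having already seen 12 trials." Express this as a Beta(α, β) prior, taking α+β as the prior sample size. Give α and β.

Under the effective-sample-size interpretation, Beta(α, β) has prior mean α/(α+β) and prior sample size α+β.
So α+β = 12 and α/(α+β) = 0.82, giving α = 0.82·12 = 9.84 and β = 12 − 9.84 = 2.16.

α = 9.84, β = 2.16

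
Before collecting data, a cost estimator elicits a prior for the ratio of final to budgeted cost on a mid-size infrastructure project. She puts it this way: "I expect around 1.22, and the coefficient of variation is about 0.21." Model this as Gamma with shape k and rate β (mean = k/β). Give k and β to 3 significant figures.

k ≈ 22.7, β ≈ 18.6

For Gamma(k, rate β): mean = k/β, variance = k/β², so CV = 1/√k.
CV = 0.21, hence k = 1/CV² = 22.7.
Then β = k/mean = 22.7/1.22 = 18.6.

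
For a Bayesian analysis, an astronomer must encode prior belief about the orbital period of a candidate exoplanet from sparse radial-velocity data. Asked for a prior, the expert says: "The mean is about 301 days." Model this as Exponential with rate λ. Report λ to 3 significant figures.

λ ≈ 0.00332

Exponential mean = 1/λ, so λ = 1/301.0 = 0.00332.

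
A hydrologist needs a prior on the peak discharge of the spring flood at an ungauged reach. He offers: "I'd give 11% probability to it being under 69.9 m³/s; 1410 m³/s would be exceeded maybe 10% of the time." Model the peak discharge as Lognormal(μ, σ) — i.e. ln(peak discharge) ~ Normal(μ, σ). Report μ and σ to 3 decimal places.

If T ~ Lognormal(μ,σ) then ln T ~ Normal(μ,σ), so the p-quantile of ln T is μ + z_p·σ.
ln(69.9) = 4.247 and ln(1410) = 7.251; z_{0.11} = -1.227, z_{0.9} = 1.282.
σ = (7.251 − 4.247)/(1.282 − (-1.227)) = 1.198.
μ = 4.247 − (-1.227)·1.198 = 5.716.

μ ≈ 5.716, σ ≈ 1.198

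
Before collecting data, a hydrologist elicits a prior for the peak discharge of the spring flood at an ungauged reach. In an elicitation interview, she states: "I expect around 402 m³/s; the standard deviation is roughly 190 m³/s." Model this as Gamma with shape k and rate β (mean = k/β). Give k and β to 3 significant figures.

k ≈ 4.48, β ≈ 0.0111

For Gamma(k, rate β): mean = k/β, variance = k/β², so CV = 1/√k.
CV = SD/mean = 190/402 = 0.4726, hence k = 1/CV² = 4.48.
Then β = k/mean = 4.48/402 = 0.0111.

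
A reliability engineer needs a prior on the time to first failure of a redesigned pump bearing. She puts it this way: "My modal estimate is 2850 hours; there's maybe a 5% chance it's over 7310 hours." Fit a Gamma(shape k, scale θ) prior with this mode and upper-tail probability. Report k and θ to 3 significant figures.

Gamma(k,θ) with k>1 has mode (k−1)θ, so θ = 2850/(k−1).
Need P(X < 7310) = 0.95 with θ tied to k this way. Start at k = 2, θ = 2850: P(X<7310) ≈ 0.726.
Too low — raise k to concentrate. Iterating converges to k ≈ 4.05.
Then θ = 2850/(4.05−1) ≈ 934.

k ≈ 4.05, θ ≈ 934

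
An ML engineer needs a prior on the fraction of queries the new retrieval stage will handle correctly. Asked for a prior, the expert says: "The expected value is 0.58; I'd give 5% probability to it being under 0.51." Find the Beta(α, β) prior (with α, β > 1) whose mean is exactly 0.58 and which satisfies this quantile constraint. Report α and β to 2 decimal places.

With mean 0.58 fixed, write α = 0.58s, β = 0.42s where s = α+β.
Need P(θ < 0.51) = 0.05 under Beta(0.58s, 0.42s). Normal approximation: (q−m)/√(m(1−m)/s) ≈ z_{0.05} = -1.64, so s ≈ 0.58·0.42·(-1.64)²/(0.51−0.58)² = 134.5.
At s = 134.5: P(θ<0.51) ≈ 0.051. Adjusting to match 0.05 gives s ≈ 136.23.
So α = 0.58·136.23 ≈ 79.02, β = 0.42·136.23 ≈ 57.22.

α ≈ 79.02, β ≈ 57.22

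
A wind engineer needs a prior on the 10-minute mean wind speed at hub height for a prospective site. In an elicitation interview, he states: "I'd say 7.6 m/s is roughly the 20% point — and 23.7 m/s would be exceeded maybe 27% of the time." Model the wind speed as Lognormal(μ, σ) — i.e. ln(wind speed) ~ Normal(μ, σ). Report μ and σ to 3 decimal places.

μ ≈ 2.686, σ ≈ 0.782

If T ~ Lognormal(μ,σ) then ln T ~ Normal(μ,σ), so the p-quantile of ln T is μ + z_p·σ.
ln(7.6) = 2.028 and ln(23.7) = 3.165; z_{0.2} = -0.8416, z_{0.73} = 0.6128.
σ = (3.165 − 2.028)/(0.6128 − (-0.8416)) = 0.782.
μ = 2.028 − (-0.8416)·0.782 = 2.686.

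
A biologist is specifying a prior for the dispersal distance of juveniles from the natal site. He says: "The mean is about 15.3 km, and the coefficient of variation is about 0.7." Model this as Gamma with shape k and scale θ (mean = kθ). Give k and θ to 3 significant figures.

k ≈ 2.04, θ ≈ 7.5

For Gamma(k, scale θ): mean = kθ, variance = kθ², so CV = 1/√k.
CV = 0.7, hence k = 1/CV² = 2.04.
Then θ = mean/k = 15.3/2.04 = 7.5.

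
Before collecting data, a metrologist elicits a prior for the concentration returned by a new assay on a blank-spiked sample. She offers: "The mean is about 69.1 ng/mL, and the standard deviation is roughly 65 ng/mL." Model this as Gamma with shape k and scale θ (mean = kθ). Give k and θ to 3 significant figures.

k ≈ 1.13, θ ≈ 61.1

For Gamma(k, scale θ): mean = kθ, variance = kθ², so CV = 1/√k.
CV = SD/mean = 65/69.1 = 0.9407, hence k = 1/CV² = 1.13.
Then θ = mean/k = 69.1/1.13 = 61.1.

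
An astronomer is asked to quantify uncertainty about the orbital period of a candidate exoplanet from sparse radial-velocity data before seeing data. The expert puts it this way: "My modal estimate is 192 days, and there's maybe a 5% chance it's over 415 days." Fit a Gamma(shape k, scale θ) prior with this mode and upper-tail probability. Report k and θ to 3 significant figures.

Gamma(k,θ) with k>1 has mode (k−1)θ, so θ = 192/(k−1).
Need P(X < 415) = 0.95 with θ tied to k this way. Start at k = 2, θ = 192: P(X<415) ≈ 0.636.
Too low — raise k to concentrate. Iterating converges to k ≈ 5.64.
Then θ = 192/(5.64−1) ≈ 41.4.

k ≈ 5.64, θ ≈ 41.4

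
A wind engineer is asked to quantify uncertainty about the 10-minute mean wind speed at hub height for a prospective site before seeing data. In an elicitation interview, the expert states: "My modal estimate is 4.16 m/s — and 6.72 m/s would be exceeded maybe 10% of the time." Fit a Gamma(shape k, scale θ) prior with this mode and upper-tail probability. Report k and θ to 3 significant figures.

k ≈ 9.18, θ ≈ 0.509

Gamma(k,θ) with k>1 has mode (k−1)θ, so θ = 4.16/(k−1).
Need P(X < 6.72) = 0.9 with θ tied to k this way. Start at k = 2, θ = 4.16: P(X<6.72) ≈ 0.480.
Too low — raise k to concentrate. Iterating converges to k ≈ 9.18.
Then θ = 4.16/(9.18−1) ≈ 0.509.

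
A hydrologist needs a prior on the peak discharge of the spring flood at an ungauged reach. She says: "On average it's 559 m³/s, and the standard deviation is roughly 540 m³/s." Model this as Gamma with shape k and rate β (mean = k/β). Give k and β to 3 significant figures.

For Gamma(k, rate β): mean = k/β, variance = k/β², so CV = 1/√k.
CV = SD/mean = 540/559 = 0.966, hence k = 1/CV² = 1.07.
Then β = k/mean = 1.07/559 = 0.00192.

k ≈ 1.07, β ≈ 0.00192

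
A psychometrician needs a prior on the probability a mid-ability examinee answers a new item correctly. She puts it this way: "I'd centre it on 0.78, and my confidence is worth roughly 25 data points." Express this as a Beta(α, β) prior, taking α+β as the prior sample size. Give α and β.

α = 19.5, β = 5.5

Under the effective-sample-size interpretation, Beta(α, β) has prior mean α/(α+β) and prior sample size α+β.
So α+β = 25 and α/(α+β) = 0.78, giving α = 0.78·25 = 19.5 and β = 25 − 19.5 = 5.5.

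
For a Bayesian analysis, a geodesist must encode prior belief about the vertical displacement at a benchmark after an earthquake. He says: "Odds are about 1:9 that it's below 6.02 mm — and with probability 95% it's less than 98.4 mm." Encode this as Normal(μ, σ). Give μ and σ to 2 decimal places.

For Normal(μ,σ), the p-quantile is μ + z_p·σ. Here z_{0.1} = -1.282, z_{0.95} = 1.645.
So 6.02 = μ − 1.282σ and 98.4 = μ + 1.645σ.
Subtracting: σ = (98.4 − 6.02)/(1.645 − (-1.282)) = 31.57.
Then μ = 6.02 − (-1.282)·31.57 = 46.48.

μ = 46.48, σ = 31.57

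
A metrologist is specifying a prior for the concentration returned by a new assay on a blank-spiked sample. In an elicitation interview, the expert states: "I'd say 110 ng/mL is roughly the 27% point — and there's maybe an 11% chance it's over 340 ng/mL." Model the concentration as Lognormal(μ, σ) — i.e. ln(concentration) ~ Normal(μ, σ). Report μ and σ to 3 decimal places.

μ ≈ 5.076, σ ≈ 0.614

If T ~ Lognormal(μ,σ) then ln T ~ Normal(μ,σ), so the p-quantile of ln T is μ + z_p·σ.
ln(110) = 4.7 and ln(340) = 5.829; z_{0.27} = -0.6128, z_{0.89} = 1.227.
σ = (5.829 − 4.7)/(1.227 − (-0.6128)) = 0.614.
μ = 4.7 − (-0.6128)·0.614 = 5.076.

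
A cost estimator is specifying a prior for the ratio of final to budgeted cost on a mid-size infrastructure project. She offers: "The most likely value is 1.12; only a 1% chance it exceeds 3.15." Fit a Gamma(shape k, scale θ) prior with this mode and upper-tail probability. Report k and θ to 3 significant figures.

Gamma(k,θ) with k>1 has mode (k−1)θ, so θ = 1.12/(k−1).
Need P(X < 3.15) = 0.99 with θ tied to k this way. Start at k = 2, θ = 1.12: P(X<3.15) ≈ 0.771.
Too low — raise k to concentrate. Iterating converges to k ≈ 5.27.
Then θ = 1.12/(5.27−1) ≈ 0.262.

k ≈ 5.27, θ ≈ 0.262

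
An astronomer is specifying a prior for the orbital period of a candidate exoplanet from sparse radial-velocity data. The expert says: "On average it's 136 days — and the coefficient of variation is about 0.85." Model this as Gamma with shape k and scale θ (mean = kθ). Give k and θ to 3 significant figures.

k ≈ 1.38, θ ≈ 98.3

For Gamma(k, scale θ): mean = kθ, variance = kθ², so CV = 1/√k.
CV = 0.85, hence k = 1/CV² = 1.38.
Then θ = mean/k = 136/1.38 = 98.3.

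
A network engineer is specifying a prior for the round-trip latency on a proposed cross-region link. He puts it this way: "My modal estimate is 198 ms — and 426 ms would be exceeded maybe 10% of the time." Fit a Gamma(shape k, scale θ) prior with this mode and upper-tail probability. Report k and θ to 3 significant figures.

k ≈ 4.27, θ ≈ 60.5

Gamma(k,θ) with k>1 has mode (k−1)θ, so θ = 198/(k−1).
Need P(X < 426) = 0.9 with θ tied to k this way. Start at k = 2, θ = 198: P(X<426) ≈ 0.633.
Too low — raise k to concentrate. Iterating converges to k ≈ 4.27.
Then θ = 198/(4.27−1) ≈ 60.5.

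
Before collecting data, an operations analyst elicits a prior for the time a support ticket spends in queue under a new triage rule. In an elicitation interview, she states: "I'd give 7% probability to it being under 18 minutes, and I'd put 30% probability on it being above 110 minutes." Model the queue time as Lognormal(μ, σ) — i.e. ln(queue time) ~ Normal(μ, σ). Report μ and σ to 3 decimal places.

If T ~ Lognormal(μ,σ) then ln T ~ Normal(μ,σ), so the p-quantile of ln T is μ + z_p·σ.
ln(18) = 2.89 and ln(110) = 4.7; z_{0.07} = -1.476, z_{0.7} = 0.5244.
σ = (4.7 − 2.89)/(0.5244 − (-1.476)) = 0.905.
μ = 2.89 − (-1.476)·0.905 = 4.226.

μ ≈ 4.226, σ ≈ 0.905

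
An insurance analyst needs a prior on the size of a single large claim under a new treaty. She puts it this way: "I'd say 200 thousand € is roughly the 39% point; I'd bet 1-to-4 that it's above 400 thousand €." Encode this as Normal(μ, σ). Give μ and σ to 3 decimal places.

For Normal(μ,σ), the p-quantile is μ + z_p·σ. Here z_{0.39} = -0.2793, z_{0.8} = 0.8416.
So 200 = μ − 0.2793σ and 400 = μ + 0.8416σ.
Subtracting: σ = (400 − 200)/(0.8416 − (-0.2793)) = 178.422.
Then μ = 200 − (-0.2793)·178.422 = 249.837.

μ = 249.837, σ = 178.422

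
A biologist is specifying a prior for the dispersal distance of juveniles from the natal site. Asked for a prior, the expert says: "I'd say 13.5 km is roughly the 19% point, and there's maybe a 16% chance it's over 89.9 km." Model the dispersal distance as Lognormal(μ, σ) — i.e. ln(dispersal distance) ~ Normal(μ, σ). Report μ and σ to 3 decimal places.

μ ≈ 3.492, σ ≈ 1.013

If T ~ Lognormal(μ,σ) then ln T ~ Normal(μ,σ), so the p-quantile of ln T is μ + z_p·σ.
ln(13.5) = 2.603 and ln(89.9) = 4.499; z_{0.19} = -0.8779, z_{0.84} = 0.9945.
σ = (4.499 − 2.603)/(0.9945 − (-0.8779)) = 1.013.
μ = 2.603 − (-0.8779)·1.013 = 3.492.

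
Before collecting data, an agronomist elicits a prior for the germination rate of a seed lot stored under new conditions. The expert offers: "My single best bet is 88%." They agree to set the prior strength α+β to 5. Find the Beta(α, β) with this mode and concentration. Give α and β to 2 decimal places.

For α,β > 1 the Beta mode is (α−1)/(α+β−2). With α+β = 5, the mode is (α−1)/3.
Set (α−1)/3 = 0.88 → α = 1 + 0.88·3 = 3.64.
β = 5 − α = 1.36.

α = 3.64, β = 1.36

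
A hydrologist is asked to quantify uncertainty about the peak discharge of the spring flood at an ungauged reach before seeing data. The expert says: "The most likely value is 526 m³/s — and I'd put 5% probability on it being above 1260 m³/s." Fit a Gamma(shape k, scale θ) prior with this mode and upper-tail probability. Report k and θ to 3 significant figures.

k ≈ 4.58, θ ≈ 147

Gamma(k,θ) with k>1 has mode (k−1)θ, so θ = 526/(k−1).
Need P(X < 1260) = 0.95 with θ tied to k this way. Start at k = 2, θ = 526: P(X<1260) ≈ 0.691.
Too low — raise k to concentrate. Iterating converges to k ≈ 4.58.
Then θ = 526/(4.58−1) ≈ 147.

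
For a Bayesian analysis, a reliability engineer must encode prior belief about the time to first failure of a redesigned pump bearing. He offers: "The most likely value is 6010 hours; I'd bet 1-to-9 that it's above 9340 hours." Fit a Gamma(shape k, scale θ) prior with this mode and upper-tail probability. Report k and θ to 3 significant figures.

Gamma(k,θ) with k>1 has mode (k−1)θ, so θ = 6010/(k−1).
Need P(X < 9340) = 0.9 with θ tied to k this way. Start at k = 2, θ = 6010: P(X<9340) ≈ 0.460.
Too low — raise k to concentrate. Iterating converges to k ≈ 10.6.
Then θ = 6010/(10.6−1) ≈ 624.

k ≈ 10.6, θ ≈ 624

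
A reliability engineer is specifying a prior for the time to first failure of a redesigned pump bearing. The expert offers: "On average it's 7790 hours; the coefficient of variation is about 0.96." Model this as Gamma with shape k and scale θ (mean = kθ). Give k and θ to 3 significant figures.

For Gamma(k, scale θ): mean = kθ, variance = kθ², so CV = 1/√k.
CV = 0.96, hence k = 1/CV² = 1.09.
Then θ = mean/k = 7790/1.09 = 7180.

k ≈ 1.09, θ ≈ 7180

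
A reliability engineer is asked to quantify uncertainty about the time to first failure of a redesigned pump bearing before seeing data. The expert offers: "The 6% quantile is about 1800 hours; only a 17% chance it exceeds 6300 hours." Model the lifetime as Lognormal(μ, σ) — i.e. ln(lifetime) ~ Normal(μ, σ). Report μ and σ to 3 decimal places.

If T ~ Lognormal(μ,σ) then ln T ~ Normal(μ,σ), so the p-quantile of ln T is μ + z_p·σ.
ln(1800) = 7.496 and ln(6300) = 8.748; z_{0.06} = -1.555, z_{0.83} = 0.9542.
σ = (8.748 − 7.496)/(0.9542 − (-1.555)) = 0.499.
μ = 7.496 − (-1.555)·0.499 = 8.272.

μ ≈ 8.272, σ ≈ 0.499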